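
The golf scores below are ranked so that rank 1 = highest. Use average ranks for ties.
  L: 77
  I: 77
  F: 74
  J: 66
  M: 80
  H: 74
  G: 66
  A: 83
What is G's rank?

Sorted (descending): 83, 80, 77, 77, 74, 74, 66, 66
The 2 values of 77 occupy positions 3–4 → average rank (3+4)/2 = 3.5.
The 2 values of 74 occupy positions 5–6 → average rank (5+6)/2 = 5.5.
The 2 values of 66 occupy positions 7–8 → average rank (7+8)/2 = 7.5.
G has value 66 → rank 7.5.

7.5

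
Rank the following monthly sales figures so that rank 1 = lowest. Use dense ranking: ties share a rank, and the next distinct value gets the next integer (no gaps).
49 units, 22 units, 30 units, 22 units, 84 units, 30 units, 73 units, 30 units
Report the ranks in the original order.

Sorted (ascending): 22, 22, 30, 30, 30, 49, 73, 84
The 2 values of 22 share dense rank 1.
The 3 values of 30 share dense rank 2.
Remaining distinct values take the next consecutive integers.

3, 1, 2, 1, 5, 2, 4, 2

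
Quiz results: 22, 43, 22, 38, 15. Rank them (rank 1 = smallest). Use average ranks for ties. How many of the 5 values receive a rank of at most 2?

Sorted (ascending): 15, 22, 22, 38, 43
The 2 values of 22 occupy positions 2–3 → average rank (2+3)/2 = 2.5.
Ranks ≤ 2: {1} → 1 value.

1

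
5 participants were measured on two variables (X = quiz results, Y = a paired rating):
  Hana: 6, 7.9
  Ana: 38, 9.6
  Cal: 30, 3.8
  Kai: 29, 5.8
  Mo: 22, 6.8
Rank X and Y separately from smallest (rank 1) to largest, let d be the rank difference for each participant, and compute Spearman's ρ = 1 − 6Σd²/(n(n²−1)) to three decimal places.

0.000

Ranks of variable 1: 1, 5, 4, 3, 2
Ranks of variable 2: 4, 5, 1, 2, 3
d = r₁ − r₂: -3, 0, 3, 1, -1
d²: 9, 0, 9, 1, 1; Σd² = 20
ρ = 1 − 6·20/(5·24) = 1 − 120/120 = 0.000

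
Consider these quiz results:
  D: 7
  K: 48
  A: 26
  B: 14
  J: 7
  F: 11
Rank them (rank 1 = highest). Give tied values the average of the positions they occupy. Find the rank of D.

5.5

Sorted (descending): 48, 26, 14, 11, 7, 7
The 2 values of 7 occupy positions 5–6 → average rank (5+6)/2 = 5.5.
D has value 7 → rank 5.5.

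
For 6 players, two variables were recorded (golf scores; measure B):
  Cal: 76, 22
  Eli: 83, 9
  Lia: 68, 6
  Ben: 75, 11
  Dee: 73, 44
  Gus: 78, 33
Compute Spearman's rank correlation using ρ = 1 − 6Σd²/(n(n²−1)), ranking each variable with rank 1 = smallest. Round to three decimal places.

0.086

Ranks of variable 1: 4, 6, 1, 3, 2, 5
Ranks of variable 2: 4, 2, 1, 3, 6, 5
d = r₁ − r₂: 0, 4, 0, 0, -4, 0
d²: 0, 16, 0, 0, 16, 0; Σd² = 32
ρ = 1 − 6·32/(6·35) = 1 − 192/210 = 0.086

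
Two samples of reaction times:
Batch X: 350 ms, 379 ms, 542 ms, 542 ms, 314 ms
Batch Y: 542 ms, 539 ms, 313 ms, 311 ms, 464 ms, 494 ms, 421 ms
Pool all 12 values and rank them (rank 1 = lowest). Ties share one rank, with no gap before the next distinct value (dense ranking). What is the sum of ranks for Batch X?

Sorted (ascending): 311, 313, 314, 350, 379, 421, 464, 494, 539, 542, 542, 542
The 3 values of 542 share dense rank 10.
Remaining distinct values take the next consecutive integers.
Batch X values → pooled ranks: 350→4, 379→5, 542→10, 542→10, 314→3
Rank sum = 4 + 5 + 10 + 10 + 3 = 32

32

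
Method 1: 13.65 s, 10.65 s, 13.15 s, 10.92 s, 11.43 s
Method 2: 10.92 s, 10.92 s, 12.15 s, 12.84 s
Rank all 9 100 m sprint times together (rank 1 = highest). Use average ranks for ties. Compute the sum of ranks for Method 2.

21

Sorted (descending): 13.65, 13.15, 12.84, 12.15, 11.43, 10.92, 10.92, 10.92, 10.65
The 3 values of 10.92 occupy positions 6–8 → average rank 7.
Method 2 values → pooled ranks: 10.92→7, 10.92→7, 12.15→4, 12.84→3
Rank sum = 7 + 7 + 4 + 3 = 21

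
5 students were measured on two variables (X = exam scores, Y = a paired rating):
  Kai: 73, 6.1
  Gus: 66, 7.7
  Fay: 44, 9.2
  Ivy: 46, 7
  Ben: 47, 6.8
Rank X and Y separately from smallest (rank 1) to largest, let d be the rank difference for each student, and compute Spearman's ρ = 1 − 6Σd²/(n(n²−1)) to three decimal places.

Ranks of variable 1: 5, 4, 1, 2, 3
Ranks of variable 2: 1, 4, 5, 3, 2
d = r₁ − r₂: 4, 0, -4, -1, 1
d²: 16, 0, 16, 1, 1; Σd² = 34
ρ = 1 − 6·34/(5·24) = 1 − 204/120 = -0.700

-0.700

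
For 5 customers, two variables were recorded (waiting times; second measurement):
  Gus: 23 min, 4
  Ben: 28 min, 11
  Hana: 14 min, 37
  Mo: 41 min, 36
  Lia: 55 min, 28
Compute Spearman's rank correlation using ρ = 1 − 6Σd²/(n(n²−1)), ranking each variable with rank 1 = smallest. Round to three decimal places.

-0.100

Ranks of variable 1: 2, 3, 1, 4, 5
Ranks of variable 2: 1, 2, 5, 4, 3
d = r₁ − r₂: 1, 1, -4, 0, 2
d²: 1, 1, 16, 0, 4; Σd² = 22
ρ = 1 − 6·22/(5·24) = 1 − 132/120 = -0.100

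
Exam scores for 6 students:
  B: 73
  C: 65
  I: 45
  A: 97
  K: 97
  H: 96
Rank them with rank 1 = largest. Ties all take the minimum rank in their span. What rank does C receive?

5

Sorted (descending): 97, 97, 96, 73, 65, 45
The 2 values of 97 occupy positions 1–2 → each gets rank 1.
C has value 65 → rank 5.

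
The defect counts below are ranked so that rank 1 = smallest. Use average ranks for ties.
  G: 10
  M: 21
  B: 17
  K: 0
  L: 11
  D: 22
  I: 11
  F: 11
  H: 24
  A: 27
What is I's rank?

4

Sorted (ascending): 0, 10, 11, 11, 11, 17, 21, 22, 24, 27
The 3 values of 11 occupy positions 3–5 → average rank 4.
I has value 11 → rank 4.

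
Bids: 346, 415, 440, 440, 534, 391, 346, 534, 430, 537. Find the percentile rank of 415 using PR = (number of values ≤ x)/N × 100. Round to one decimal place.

N = 10.
Strictly below 415: 3. Equal to 415: 1.
PR = 4/10 × 100 = 40.0

40.0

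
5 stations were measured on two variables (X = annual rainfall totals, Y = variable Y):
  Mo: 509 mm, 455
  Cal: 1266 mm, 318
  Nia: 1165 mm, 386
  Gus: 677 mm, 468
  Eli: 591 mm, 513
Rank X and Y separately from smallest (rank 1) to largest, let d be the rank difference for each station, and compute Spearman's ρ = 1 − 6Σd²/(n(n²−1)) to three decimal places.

-0.700

Ranks of variable 1: 1, 5, 4, 3, 2
Ranks of variable 2: 3, 1, 2, 4, 5
d = r₁ − r₂: -2, 4, 2, -1, -3
d²: 4, 16, 4, 1, 9; Σd² = 34
ρ = 1 − 6·34/(5·24) = 1 − 204/120 = -0.700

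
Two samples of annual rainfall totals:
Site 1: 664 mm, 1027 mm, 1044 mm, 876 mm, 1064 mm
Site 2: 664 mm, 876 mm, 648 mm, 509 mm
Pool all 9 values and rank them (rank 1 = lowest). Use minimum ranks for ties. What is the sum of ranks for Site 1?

Sorted (ascending): 509, 648, 664, 664, 876, 876, 1027, 1044, 1064
The 2 values of 664 occupy positions 3–4 → each gets rank 3.
The 2 values of 876 occupy positions 5–6 → each gets rank 5.
Site 1 values → pooled ranks: 664→3, 1027→7, 1044→8, 876→5, 1064→9
Rank sum = 3 + 7 + 8 + 5 + 9 = 32

32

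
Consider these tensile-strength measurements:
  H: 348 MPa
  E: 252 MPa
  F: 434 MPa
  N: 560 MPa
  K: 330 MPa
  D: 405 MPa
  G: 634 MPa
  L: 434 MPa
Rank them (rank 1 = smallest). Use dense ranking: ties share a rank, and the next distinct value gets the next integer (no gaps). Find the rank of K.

2

Sorted (ascending): 252, 330, 348, 405, 434, 434, 560, 634
The 2 values of 434 share dense rank 5.
Remaining distinct values take the next consecutive integers.
K has value 330 MPa → rank 2.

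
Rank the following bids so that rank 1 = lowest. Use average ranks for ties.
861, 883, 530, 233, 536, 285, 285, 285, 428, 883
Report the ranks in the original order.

8, 9.5, 6, 1, 7, 3, 3, 3, 5, 9.5

Sorted (ascending): 233, 285, 285, 285, 428, 530, 536, 861, 883, 883
The 3 values of 285 occupy positions 2–4 → average rank 3.
The 2 values of 883 occupy positions 9–10 → average rank (9+10)/2 = 9.5.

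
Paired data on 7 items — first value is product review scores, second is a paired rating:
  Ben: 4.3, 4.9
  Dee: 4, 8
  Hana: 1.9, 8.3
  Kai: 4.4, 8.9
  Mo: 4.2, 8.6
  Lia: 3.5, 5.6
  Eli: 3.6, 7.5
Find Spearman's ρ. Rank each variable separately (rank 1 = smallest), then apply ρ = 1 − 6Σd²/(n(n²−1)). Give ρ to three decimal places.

0.250

Ranks of variable 1: 6, 4, 1, 7, 5, 2, 3
Ranks of variable 2: 1, 4, 5, 7, 6, 2, 3
d = r₁ − r₂: 5, 0, -4, 0, -1, 0, 0
d²: 25, 0, 16, 0, 1, 0, 0; Σd² = 42
ρ = 1 − 6·42/(7·48) = 1 − 252/336 = 0.250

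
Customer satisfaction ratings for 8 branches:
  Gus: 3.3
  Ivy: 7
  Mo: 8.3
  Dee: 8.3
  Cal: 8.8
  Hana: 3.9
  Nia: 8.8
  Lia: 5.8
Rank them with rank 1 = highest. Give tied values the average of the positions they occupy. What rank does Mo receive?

3.5

Sorted (descending): 8.8, 8.8, 8.3, 8.3, 7, 5.8, 3.9, 3.3
The 2 values of 8.8 occupy positions 1–2 → average rank (1+2)/2 = 1.5.
The 2 values of 8.3 occupy positions 3–4 → average rank (3+4)/2 = 3.5.
Mo has value 8.3 → rank 3.5.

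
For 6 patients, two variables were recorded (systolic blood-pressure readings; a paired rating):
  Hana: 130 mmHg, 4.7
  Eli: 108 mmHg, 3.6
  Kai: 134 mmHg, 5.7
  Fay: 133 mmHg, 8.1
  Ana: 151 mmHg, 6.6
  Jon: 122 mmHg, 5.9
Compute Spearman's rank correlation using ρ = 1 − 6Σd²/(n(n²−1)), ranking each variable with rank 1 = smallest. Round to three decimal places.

0.600

Ranks of variable 1: 3, 1, 5, 4, 6, 2
Ranks of variable 2: 2, 1, 3, 6, 5, 4
d = r₁ − r₂: 1, 0, 2, -2, 1, -2
d²: 1, 0, 4, 4, 1, 4; Σd² = 14
ρ = 1 − 6·14/(6·35) = 1 − 84/210 = 0.600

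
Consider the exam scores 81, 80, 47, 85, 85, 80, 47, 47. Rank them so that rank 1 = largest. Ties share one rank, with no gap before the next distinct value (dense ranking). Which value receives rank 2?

81

Sorted (descending): 85, 85, 81, 80, 80, 47, 47, 47
The 2 values of 85 share dense rank 1.
The 2 values of 80 share dense rank 3.
The 3 values of 47 share dense rank 4.
Remaining distinct values take the next consecutive integers.
Rank 2 → value 81.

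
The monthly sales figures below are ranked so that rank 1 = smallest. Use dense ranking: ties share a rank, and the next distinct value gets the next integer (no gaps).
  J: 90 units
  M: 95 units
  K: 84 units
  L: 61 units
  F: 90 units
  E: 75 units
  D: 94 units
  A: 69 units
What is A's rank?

Sorted (ascending): 61, 69, 75, 84, 90, 90, 94, 95
The 2 values of 90 share dense rank 5.
Remaining distinct values take the next consecutive integers.
A has value 69 units → rank 2.

2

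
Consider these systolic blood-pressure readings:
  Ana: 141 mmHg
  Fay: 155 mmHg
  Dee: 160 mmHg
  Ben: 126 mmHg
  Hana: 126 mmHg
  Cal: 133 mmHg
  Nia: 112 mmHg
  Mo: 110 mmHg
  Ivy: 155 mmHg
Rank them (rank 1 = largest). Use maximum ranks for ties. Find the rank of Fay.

Sorted (descending): 160, 155, 155, 141, 133, 126, 126, 112, 110
The 2 values of 155 occupy positions 2–3 → each gets rank 3.
The 2 values of 126 occupy positions 6–7 → each gets rank 7.
Fay has value 155 mmHg → rank 3.

3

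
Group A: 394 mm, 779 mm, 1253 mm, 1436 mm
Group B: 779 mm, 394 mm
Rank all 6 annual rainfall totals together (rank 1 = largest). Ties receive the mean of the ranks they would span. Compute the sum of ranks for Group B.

Sorted (descending): 1436, 1253, 779, 779, 394, 394
The 2 values of 779 occupy positions 3–4 → average rank (3+4)/2 = 3.5.
The 2 values of 394 occupy positions 5–6 → average rank (5+6)/2 = 5.5.
Group B values → pooled ranks: 779→3.5, 394→5.5
Rank sum = 3.5 + 5.5 = 9

9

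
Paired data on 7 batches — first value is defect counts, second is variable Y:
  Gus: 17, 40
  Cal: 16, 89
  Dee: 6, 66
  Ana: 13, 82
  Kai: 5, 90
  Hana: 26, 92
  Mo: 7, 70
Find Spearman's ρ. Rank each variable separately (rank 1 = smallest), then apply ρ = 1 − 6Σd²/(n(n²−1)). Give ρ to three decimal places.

Ranks of variable 1: 6, 5, 2, 4, 1, 7, 3
Ranks of variable 2: 1, 5, 2, 4, 6, 7, 3
d = r₁ − r₂: 5, 0, 0, 0, -5, 0, 0
d²: 25, 0, 0, 0, 25, 0, 0; Σd² = 50
ρ = 1 − 6·50/(7·48) = 1 − 300/336 = 0.107

0.107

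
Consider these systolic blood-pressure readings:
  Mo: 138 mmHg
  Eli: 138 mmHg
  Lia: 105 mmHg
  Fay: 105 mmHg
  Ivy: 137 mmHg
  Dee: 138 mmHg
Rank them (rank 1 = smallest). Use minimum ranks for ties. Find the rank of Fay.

1

Sorted (ascending): 105, 105, 137, 138, 138, 138
The 2 values of 105 occupy positions 1–2 → each gets rank 1.
The 3 values of 138 occupy positions 4–6 → each gets rank 4.
Fay has value 105 mmHg → rank 1.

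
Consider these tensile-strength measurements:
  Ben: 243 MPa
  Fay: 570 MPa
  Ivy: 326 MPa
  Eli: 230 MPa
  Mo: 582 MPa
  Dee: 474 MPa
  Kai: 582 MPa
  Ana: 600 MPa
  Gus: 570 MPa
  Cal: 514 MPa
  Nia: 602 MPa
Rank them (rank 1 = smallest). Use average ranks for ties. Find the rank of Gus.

Sorted (ascending): 230, 243, 326, 474, 514, 570, 570, 582, 582, 600, 602
The 2 values of 570 occupy positions 6–7 → average rank (6+7)/2 = 6.5.
The 2 values of 582 occupy positions 8–9 → average rank (8+9)/2 = 8.5.
Gus has value 570 MPa → rank 6.5.

6.5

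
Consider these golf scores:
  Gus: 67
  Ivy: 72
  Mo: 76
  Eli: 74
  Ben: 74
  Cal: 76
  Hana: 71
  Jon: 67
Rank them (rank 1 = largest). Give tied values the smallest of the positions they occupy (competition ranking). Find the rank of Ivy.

Sorted (descending): 76, 76, 74, 74, 72, 71, 67, 67
The 2 values of 76 occupy positions 1–2 → each gets rank 1.
The 2 values of 74 occupy positions 3–4 → each gets rank 3.
The 2 values of 67 occupy positions 7–8 → each gets rank 7.
Ivy has value 72 → rank 5.

5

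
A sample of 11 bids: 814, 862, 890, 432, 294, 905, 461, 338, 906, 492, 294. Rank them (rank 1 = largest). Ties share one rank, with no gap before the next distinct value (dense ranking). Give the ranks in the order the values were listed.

5, 4, 3, 8, 10, 2, 7, 9, 1, 6, 10

Sorted (descending): 906, 905, 890, 862, 814, 492, 461, 432, 338, 294, 294
The 2 values of 294 share dense rank 10.
Remaining distinct values take the next consecutive integers.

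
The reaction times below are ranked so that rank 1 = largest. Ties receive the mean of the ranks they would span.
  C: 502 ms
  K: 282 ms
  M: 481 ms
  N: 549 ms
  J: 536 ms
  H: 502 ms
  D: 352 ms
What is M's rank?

5

Sorted (descending): 549, 536, 502, 502, 481, 352, 282
The 2 values of 502 occupy positions 3–4 → average rank (3+4)/2 = 3.5.
M has value 481 ms → rank 5.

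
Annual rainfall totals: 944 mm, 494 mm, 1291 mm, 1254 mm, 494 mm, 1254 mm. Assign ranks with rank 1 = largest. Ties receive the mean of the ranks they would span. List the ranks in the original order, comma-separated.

4, 5.5, 1, 2.5, 5.5, 2.5

Sorted (descending): 1291, 1254, 1254, 944, 494, 494
The 2 values of 1254 occupy positions 2–3 → average rank (2+3)/2 = 2.5.
The 2 values of 494 occupy positions 5–6 → average rank (5+6)/2 = 5.5.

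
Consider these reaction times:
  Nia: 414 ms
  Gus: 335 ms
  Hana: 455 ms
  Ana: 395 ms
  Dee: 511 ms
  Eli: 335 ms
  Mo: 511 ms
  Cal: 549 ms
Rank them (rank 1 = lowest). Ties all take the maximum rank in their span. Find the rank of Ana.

Sorted (ascending): 335, 335, 395, 414, 455, 511, 511, 549
The 2 values of 335 occupy positions 1–2 → each gets rank 2.
The 2 values of 511 occupy positions 6–7 → each gets rank 7.
Ana has value 395 ms → rank 3.

3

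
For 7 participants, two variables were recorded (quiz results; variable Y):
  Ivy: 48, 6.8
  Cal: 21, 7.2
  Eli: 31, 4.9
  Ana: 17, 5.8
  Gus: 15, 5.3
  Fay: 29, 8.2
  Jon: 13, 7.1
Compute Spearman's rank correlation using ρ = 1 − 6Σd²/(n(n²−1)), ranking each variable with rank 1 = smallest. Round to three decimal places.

-0.036

Ranks of variable 1: 7, 4, 6, 3, 2, 5, 1
Ranks of variable 2: 4, 6, 1, 3, 2, 7, 5
d = r₁ − r₂: 3, -2, 5, 0, 0, -2, -4
d²: 9, 4, 25, 0, 0, 4, 16; Σd² = 58
ρ = 1 − 6·58/(7·48) = 1 − 348/336 = -0.036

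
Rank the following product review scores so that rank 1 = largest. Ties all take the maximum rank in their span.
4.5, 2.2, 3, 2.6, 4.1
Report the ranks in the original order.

1, 5, 3, 4, 2

Sorted (descending): 4.5, 4.1, 3, 2.6, 2.2
No ties — each value takes its position as its rank.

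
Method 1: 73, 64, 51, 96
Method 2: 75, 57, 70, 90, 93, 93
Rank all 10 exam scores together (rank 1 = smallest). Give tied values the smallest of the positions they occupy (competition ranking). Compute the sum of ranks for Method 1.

19

Sorted (ascending): 51, 57, 64, 70, 73, 75, 90, 93, 93, 96
The 2 values of 93 occupy positions 8–9 → each gets rank 8.
Method 1 values → pooled ranks: 73→5, 64→3, 51→1, 96→10
Rank sum = 5 + 3 + 1 + 10 = 19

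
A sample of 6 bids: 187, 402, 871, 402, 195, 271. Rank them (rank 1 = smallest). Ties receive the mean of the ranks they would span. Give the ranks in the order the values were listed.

Sorted (ascending): 187, 195, 271, 402, 402, 871
The 2 values of 402 occupy positions 4–5 → average rank (4+5)/2 = 4.5.

1, 4.5, 6, 4.5, 2, 3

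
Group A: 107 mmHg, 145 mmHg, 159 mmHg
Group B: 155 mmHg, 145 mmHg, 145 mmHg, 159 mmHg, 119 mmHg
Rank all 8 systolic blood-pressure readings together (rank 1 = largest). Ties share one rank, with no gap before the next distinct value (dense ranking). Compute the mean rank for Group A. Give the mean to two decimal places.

Sorted (descending): 159, 159, 155, 145, 145, 145, 119, 107
The 2 values of 159 share dense rank 1.
The 3 values of 145 share dense rank 3.
Remaining distinct values take the next consecutive integers.
Group A values → pooled ranks: 107→5, 145→3, 159→1
Mean rank = (5 + 3 + 1) / 3 = 3.00

3.00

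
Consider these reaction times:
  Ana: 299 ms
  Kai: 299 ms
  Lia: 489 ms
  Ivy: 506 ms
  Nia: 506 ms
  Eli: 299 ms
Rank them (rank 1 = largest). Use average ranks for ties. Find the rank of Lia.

Sorted (descending): 506, 506, 489, 299, 299, 299
The 2 values of 506 occupy positions 1–2 → average rank (1+2)/2 = 1.5.
The 3 values of 299 occupy positions 4–6 → average rank 5.
Lia has value 489 ms → rank 3.

3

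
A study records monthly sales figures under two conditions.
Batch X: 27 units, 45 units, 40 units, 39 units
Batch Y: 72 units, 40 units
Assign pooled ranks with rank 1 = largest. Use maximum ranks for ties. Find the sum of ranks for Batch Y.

Sorted (descending): 72, 45, 40, 40, 39, 27
The 2 values of 40 occupy positions 3–4 → each gets rank 4.
Batch Y values → pooled ranks: 72→1, 40→4
Rank sum = 1 + 4 = 5

5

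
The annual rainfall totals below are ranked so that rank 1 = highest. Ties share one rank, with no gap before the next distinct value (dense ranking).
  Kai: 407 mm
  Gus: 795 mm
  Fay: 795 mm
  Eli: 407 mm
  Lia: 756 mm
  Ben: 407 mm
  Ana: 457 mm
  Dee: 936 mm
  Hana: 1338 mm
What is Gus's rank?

3

Sorted (descending): 1338, 936, 795, 795, 756, 457, 407, 407, 407
The 2 values of 795 share dense rank 3.
The 3 values of 407 share dense rank 6.
Remaining distinct values take the next consecutive integers.
Gus has value 795 mm → rank 3.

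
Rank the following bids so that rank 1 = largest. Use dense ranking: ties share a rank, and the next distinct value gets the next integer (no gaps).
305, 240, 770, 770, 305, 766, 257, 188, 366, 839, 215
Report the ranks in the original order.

5, 7, 2, 2, 5, 3, 6, 9, 4, 1, 8

Sorted (descending): 839, 770, 770, 766, 366, 305, 305, 257, 240, 215, 188
The 2 values of 770 share dense rank 2.
The 2 values of 305 share dense rank 5.
Remaining distinct values take the next consecutive integers.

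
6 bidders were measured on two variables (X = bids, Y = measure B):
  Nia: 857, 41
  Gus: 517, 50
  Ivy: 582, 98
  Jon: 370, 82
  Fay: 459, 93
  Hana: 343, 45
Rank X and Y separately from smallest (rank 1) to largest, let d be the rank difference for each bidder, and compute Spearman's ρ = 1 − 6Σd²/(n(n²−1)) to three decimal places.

-0.029

Ranks of variable 1: 6, 4, 5, 2, 3, 1
Ranks of variable 2: 1, 3, 6, 4, 5, 2
d = r₁ − r₂: 5, 1, -1, -2, -2, -1
d²: 25, 1, 1, 4, 4, 1; Σd² = 36
ρ = 1 − 6·36/(6·35) = 1 − 216/210 = -0.029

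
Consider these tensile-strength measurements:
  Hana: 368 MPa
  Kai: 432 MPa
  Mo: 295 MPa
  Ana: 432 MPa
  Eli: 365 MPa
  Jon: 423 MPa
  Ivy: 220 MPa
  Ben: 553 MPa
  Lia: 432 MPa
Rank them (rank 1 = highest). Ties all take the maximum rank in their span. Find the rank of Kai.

4

Sorted (descending): 553, 432, 432, 432, 423, 368, 365, 295, 220
The 3 values of 432 occupy positions 2–4 → each gets rank 4.
Kai has value 432 MPa → rank 4.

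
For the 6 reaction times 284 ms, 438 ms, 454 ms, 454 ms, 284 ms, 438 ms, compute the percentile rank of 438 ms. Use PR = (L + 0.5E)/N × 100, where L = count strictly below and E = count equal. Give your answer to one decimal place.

50.0

N = 6.
Strictly below 438: 2. Equal to 438: 2.
PR = (2 + 0.5·2)/6 × 100 = 50.0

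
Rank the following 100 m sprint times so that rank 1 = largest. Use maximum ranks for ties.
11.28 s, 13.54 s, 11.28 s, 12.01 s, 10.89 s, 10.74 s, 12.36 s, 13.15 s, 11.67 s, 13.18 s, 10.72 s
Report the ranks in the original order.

Sorted (descending): 13.54, 13.18, 13.15, 12.36, 12.01, 11.67, 11.28, 11.28, 10.89, 10.74, 10.72
The 2 values of 11.28 occupy positions 7–8 → each gets rank 8.

8, 1, 8, 5, 9, 10, 4, 3, 6, 2, 11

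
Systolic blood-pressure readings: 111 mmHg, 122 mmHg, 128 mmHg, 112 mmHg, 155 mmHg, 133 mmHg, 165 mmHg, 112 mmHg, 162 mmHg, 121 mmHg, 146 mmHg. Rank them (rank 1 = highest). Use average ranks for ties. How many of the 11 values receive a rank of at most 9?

8

Sorted (descending): 165, 162, 155, 146, 133, 128, 122, 121, 112, 112, 111
The 2 values of 112 occupy positions 9–10 → average rank (9+10)/2 = 9.5.
Ranks ≤ 9: {1, 2, 3, 4, 5, 6, 7, 8} → 8 values.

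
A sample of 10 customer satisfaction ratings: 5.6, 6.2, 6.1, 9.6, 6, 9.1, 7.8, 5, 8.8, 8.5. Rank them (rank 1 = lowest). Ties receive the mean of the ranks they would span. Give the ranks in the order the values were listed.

Sorted (ascending): 5, 5.6, 6, 6.1, 6.2, 7.8, 8.5, 8.8, 9.1, 9.6
No ties — each value takes its position as its rank.

2, 5, 4, 10, 3, 9, 6, 1, 8, 7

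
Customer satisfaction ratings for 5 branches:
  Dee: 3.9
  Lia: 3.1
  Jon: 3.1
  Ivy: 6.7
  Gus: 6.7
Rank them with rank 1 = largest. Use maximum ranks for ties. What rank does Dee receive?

3

Sorted (descending): 6.7, 6.7, 3.9, 3.1, 3.1
The 2 values of 6.7 occupy positions 1–2 → each gets rank 2.
The 2 values of 3.1 occupy positions 4–5 → each gets rank 5.
Dee has value 3.9 → rank 3.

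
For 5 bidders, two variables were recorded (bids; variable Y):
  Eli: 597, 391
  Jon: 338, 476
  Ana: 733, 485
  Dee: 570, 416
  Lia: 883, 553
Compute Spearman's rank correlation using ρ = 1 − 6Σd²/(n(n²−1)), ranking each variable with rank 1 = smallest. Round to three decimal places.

0.600

Ranks of variable 1: 3, 1, 4, 2, 5
Ranks of variable 2: 1, 3, 4, 2, 5
d = r₁ − r₂: 2, -2, 0, 0, 0
d²: 4, 4, 0, 0, 0; Σd² = 8
ρ = 1 − 6·8/(5·24) = 1 − 48/120 = 0.600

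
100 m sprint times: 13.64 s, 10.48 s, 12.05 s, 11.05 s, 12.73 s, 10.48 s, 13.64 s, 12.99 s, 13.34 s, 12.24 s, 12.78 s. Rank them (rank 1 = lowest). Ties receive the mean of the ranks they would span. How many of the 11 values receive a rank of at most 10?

9

Sorted (ascending): 10.48, 10.48, 11.05, 12.05, 12.24, 12.73, 12.78, 12.99, 13.34, 13.64, 13.64
The 2 values of 10.48 occupy positions 1–2 → average rank (1+2)/2 = 1.5.
The 2 values of 13.64 occupy positions 10–11 → average rank (10+11)/2 = 10.5.
Ranks ≤ 10: {1.5, 1.5, 3, 4, 5, 6, 7, 8, 9} → 9 values.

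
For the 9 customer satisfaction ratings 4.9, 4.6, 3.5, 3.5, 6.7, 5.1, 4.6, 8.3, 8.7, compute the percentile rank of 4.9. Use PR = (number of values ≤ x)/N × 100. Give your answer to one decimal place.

N = 9.
Strictly below 4.9: 4. Equal to 4.9: 1.
PR = 5/9 × 100 = 55.6

55.6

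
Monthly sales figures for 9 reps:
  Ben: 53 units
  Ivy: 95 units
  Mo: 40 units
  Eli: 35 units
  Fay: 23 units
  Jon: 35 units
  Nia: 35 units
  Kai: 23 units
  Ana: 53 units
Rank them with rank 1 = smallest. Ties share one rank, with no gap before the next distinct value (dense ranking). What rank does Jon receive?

Sorted (ascending): 23, 23, 35, 35, 35, 40, 53, 53, 95
The 2 values of 23 share dense rank 1.
The 3 values of 35 share dense rank 2.
The 2 values of 53 share dense rank 4.
Remaining distinct values take the next consecutive integers.
Jon has value 35 units → rank 2.

2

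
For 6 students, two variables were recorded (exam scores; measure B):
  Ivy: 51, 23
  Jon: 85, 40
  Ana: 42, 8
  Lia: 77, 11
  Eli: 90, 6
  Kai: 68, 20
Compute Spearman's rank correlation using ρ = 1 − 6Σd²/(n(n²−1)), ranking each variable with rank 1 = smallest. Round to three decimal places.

Ranks of variable 1: 2, 5, 1, 4, 6, 3
Ranks of variable 2: 5, 6, 2, 3, 1, 4
d = r₁ − r₂: -3, -1, -1, 1, 5, -1
d²: 9, 1, 1, 1, 25, 1; Σd² = 38
ρ = 1 − 6·38/(6·35) = 1 − 228/210 = -0.086

-0.086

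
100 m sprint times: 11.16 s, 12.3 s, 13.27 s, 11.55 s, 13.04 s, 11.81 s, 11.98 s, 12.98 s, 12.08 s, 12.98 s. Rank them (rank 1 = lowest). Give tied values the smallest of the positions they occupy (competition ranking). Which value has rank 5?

12.08

Sorted (ascending): 11.16, 11.55, 11.81, 11.98, 12.08, 12.3, 12.98, 12.98, 13.04, 13.27
The 2 values of 12.98 occupy positions 7–8 → each gets rank 7.
Rank 5 → value 12.08.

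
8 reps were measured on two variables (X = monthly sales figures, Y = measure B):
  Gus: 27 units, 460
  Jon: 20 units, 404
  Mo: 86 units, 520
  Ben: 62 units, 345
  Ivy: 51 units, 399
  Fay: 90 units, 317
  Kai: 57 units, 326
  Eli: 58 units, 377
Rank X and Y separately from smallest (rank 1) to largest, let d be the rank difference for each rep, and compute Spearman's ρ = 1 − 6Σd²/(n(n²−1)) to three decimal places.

Ranks of variable 1: 2, 1, 7, 6, 3, 8, 4, 5
Ranks of variable 2: 7, 6, 8, 3, 5, 1, 2, 4
d = r₁ − r₂: -5, -5, -1, 3, -2, 7, 2, 1
d²: 25, 25, 1, 9, 4, 49, 4, 1; Σd² = 118
ρ = 1 − 6·118/(8·63) = 1 − 708/504 = -0.405

-0.405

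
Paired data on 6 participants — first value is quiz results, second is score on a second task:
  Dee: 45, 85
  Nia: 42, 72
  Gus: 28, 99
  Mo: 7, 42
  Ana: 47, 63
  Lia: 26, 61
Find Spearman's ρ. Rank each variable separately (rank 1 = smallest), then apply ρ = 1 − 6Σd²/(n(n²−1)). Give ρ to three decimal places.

0.486

Ranks of variable 1: 5, 4, 3, 1, 6, 2
Ranks of variable 2: 5, 4, 6, 1, 3, 2
d = r₁ − r₂: 0, 0, -3, 0, 3, 0
d²: 0, 0, 9, 0, 9, 0; Σd² = 18
ρ = 1 − 6·18/(6·35) = 1 − 108/210 = 0.486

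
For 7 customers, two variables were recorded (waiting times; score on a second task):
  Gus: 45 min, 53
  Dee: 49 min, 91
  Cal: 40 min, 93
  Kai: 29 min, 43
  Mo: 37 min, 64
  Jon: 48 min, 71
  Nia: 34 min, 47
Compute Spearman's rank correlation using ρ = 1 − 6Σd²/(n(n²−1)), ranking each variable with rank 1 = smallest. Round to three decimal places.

0.714

Ranks of variable 1: 5, 7, 4, 1, 3, 6, 2
Ranks of variable 2: 3, 6, 7, 1, 4, 5, 2
d = r₁ − r₂: 2, 1, -3, 0, -1, 1, 0
d²: 4, 1, 9, 0, 1, 1, 0; Σd² = 16
ρ = 1 − 6·16/(7·48) = 1 − 96/336 = 0.714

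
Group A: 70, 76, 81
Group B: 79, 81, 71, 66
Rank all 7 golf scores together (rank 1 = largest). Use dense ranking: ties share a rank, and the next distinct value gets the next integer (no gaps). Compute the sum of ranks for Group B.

13

Sorted (descending): 81, 81, 79, 76, 71, 70, 66
The 2 values of 81 share dense rank 1.
Remaining distinct values take the next consecutive integers.
Group B values → pooled ranks: 79→2, 81→1, 71→4, 66→6
Rank sum = 2 + 1 + 4 + 6 = 13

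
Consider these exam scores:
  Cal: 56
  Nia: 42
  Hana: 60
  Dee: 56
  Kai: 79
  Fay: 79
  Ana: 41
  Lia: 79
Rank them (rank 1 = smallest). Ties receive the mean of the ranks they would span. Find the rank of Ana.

1

Sorted (ascending): 41, 42, 56, 56, 60, 79, 79, 79
The 2 values of 56 occupy positions 3–4 → average rank (3+4)/2 = 3.5.
The 3 values of 79 occupy positions 6–8 → average rank 7.
Ana has value 41 → rank 1.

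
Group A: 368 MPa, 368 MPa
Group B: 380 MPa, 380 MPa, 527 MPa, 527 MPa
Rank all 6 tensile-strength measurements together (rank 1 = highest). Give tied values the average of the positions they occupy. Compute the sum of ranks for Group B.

10

Sorted (descending): 527, 527, 380, 380, 368, 368
The 2 values of 527 occupy positions 1–2 → average rank (1+2)/2 = 1.5.
The 2 values of 380 occupy positions 3–4 → average rank (3+4)/2 = 3.5.
The 2 values of 368 occupy positions 5–6 → average rank (5+6)/2 = 5.5.
Group B values → pooled ranks: 380→3.5, 380→3.5, 527→1.5, 527→1.5
Rank sum = 3.5 + 3.5 + 1.5 + 1.5 = 10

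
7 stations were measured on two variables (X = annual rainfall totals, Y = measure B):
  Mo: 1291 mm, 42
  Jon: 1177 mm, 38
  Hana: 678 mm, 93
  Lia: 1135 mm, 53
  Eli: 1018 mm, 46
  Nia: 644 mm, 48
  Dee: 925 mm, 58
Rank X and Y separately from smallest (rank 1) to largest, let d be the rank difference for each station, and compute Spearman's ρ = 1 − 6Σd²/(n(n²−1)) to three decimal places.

-0.679

Ranks of variable 1: 7, 6, 2, 5, 4, 1, 3
Ranks of variable 2: 2, 1, 7, 5, 3, 4, 6
d = r₁ − r₂: 5, 5, -5, 0, 1, -3, -3
d²: 25, 25, 25, 0, 1, 9, 9; Σd² = 94
ρ = 1 − 6·94/(7·48) = 1 − 564/336 = -0.679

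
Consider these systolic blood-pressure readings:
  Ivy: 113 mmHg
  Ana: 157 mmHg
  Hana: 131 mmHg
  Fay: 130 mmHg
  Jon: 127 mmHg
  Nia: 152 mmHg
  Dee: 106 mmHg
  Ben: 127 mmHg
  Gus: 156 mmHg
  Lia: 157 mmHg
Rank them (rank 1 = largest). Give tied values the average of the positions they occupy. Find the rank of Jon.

Sorted (descending): 157, 157, 156, 152, 131, 130, 127, 127, 113, 106
The 2 values of 157 occupy positions 1–2 → average rank (1+2)/2 = 1.5.
The 2 values of 127 occupy positions 7–8 → average rank (7+8)/2 = 7.5.
Jon has value 127 mmHg → rank 7.5.

7.5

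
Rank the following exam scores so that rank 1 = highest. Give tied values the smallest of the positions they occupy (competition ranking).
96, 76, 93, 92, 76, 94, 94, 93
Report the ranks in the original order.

1, 7, 4, 6, 7, 2, 2, 4

Sorted (descending): 96, 94, 94, 93, 93, 92, 76, 76
The 2 values of 94 occupy positions 2–3 → each gets rank 2.
The 2 values of 93 occupy positions 4–5 → each gets rank 4.
The 2 values of 76 occupy positions 7–8 → each gets rank 7.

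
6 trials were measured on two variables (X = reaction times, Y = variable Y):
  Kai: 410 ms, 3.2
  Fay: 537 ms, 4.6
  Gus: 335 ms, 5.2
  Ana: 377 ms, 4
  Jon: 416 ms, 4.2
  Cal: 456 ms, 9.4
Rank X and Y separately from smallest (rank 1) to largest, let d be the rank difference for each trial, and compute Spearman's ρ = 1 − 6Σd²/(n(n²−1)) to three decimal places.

Ranks of variable 1: 3, 6, 1, 2, 4, 5
Ranks of variable 2: 1, 4, 5, 2, 3, 6
d = r₁ − r₂: 2, 2, -4, 0, 1, -1
d²: 4, 4, 16, 0, 1, 1; Σd² = 26
ρ = 1 − 6·26/(6·35) = 1 − 156/210 = 0.257

0.257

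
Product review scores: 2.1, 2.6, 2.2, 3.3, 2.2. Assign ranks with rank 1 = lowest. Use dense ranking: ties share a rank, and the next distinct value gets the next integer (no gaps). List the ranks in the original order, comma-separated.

1, 3, 2, 4, 2

Sorted (ascending): 2.1, 2.2, 2.2, 2.6, 3.3
The 2 values of 2.2 share dense rank 2.
Remaining distinct values take the next consecutive integers.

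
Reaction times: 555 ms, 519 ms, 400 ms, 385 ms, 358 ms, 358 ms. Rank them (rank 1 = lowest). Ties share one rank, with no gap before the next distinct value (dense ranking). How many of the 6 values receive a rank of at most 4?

5

Sorted (ascending): 358, 358, 385, 400, 519, 555
The 2 values of 358 share dense rank 1.
Remaining distinct values take the next consecutive integers.
Ranks ≤ 4: {1, 1, 2, 3, 4} → 5 values.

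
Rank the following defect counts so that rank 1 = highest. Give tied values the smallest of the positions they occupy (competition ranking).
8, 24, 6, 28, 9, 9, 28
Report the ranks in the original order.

6, 3, 7, 1, 4, 4, 1

Sorted (descending): 28, 28, 24, 9, 9, 8, 6
The 2 values of 28 occupy positions 1–2 → each gets rank 1.
The 2 values of 9 occupy positions 4–5 → each gets rank 4.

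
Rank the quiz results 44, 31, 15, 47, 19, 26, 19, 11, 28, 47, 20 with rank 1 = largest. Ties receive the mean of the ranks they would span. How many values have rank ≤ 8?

Sorted (descending): 47, 47, 44, 31, 28, 26, 20, 19, 19, 15, 11
The 2 values of 47 occupy positions 1–2 → average rank (1+2)/2 = 1.5.
The 2 values of 19 occupy positions 8–9 → average rank (8+9)/2 = 8.5.
Ranks ≤ 8: {1.5, 1.5, 3, 4, 5, 6, 7} → 7 values.

7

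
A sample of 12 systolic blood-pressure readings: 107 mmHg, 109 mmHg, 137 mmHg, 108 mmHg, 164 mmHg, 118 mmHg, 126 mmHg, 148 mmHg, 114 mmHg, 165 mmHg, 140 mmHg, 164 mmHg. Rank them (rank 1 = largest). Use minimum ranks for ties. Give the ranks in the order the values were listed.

Sorted (descending): 165, 164, 164, 148, 140, 137, 126, 118, 114, 109, 108, 107
The 2 values of 164 occupy positions 2–3 → each gets rank 2.

12, 10, 6, 11, 2, 8, 7, 4, 9, 1, 5, 2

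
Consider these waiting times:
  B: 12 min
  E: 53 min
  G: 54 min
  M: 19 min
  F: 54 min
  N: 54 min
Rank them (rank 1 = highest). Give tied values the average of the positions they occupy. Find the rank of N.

Sorted (descending): 54, 54, 54, 53, 19, 12
The 3 values of 54 occupy positions 1–3 → average rank 2.
N has value 54 min → rank 2.

2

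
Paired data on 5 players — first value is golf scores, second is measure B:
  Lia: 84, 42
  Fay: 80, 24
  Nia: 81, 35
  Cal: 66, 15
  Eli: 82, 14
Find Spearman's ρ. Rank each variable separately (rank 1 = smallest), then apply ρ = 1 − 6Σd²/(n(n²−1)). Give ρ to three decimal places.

Ranks of variable 1: 5, 2, 3, 1, 4
Ranks of variable 2: 5, 3, 4, 2, 1
d = r₁ − r₂: 0, -1, -1, -1, 3
d²: 0, 1, 1, 1, 9; Σd² = 12
ρ = 1 − 6·12/(5·24) = 1 − 72/120 = 0.400

0.400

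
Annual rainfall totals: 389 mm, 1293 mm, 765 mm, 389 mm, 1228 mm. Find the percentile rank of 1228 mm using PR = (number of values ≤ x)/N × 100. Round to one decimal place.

80.0

N = 5.
Strictly below 1228: 3. Equal to 1228: 1.
PR = 4/5 × 100 = 80.0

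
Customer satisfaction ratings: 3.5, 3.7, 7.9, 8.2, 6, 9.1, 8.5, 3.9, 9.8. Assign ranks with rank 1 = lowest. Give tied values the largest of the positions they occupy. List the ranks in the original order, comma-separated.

Sorted (ascending): 3.5, 3.7, 3.9, 6, 7.9, 8.2, 8.5, 9.1, 9.8
No ties — each value takes its position as its rank.

1, 2, 5, 6, 4, 8, 7, 3, 9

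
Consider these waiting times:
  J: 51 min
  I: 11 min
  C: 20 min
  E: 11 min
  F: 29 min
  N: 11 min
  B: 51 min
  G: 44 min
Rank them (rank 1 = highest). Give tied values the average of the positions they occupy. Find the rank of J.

Sorted (descending): 51, 51, 44, 29, 20, 11, 11, 11
The 2 values of 51 occupy positions 1–2 → average rank (1+2)/2 = 1.5.
The 3 values of 11 occupy positions 6–8 → average rank 7.
J has value 51 min → rank 1.5.

1.5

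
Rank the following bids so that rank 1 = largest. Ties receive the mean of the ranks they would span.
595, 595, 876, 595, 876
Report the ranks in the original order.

Sorted (descending): 876, 876, 595, 595, 595
The 2 values of 876 occupy positions 1–2 → average rank (1+2)/2 = 1.5.
The 3 values of 595 occupy positions 3–5 → average rank 4.

4, 4, 1.5, 4, 1.5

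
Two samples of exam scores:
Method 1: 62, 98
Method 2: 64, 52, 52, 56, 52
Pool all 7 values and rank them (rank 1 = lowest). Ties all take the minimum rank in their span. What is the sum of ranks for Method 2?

13

Sorted (ascending): 52, 52, 52, 56, 62, 64, 98
The 3 values of 52 occupy positions 1–3 → each gets rank 1.
Method 2 values → pooled ranks: 64→6, 52→1, 52→1, 56→4, 52→1
Rank sum = 6 + 1 + 1 + 4 + 1 = 13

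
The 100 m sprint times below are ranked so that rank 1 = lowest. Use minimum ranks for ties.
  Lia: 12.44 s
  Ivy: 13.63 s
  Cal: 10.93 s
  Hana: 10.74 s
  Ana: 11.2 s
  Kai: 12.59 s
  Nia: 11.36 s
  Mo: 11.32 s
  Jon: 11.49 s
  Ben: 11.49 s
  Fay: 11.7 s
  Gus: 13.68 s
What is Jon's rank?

6

Sorted (ascending): 10.74, 10.93, 11.2, 11.32, 11.36, 11.49, 11.49, 11.7, 12.44, 12.59, 13.63, 13.68
The 2 values of 11.49 occupy positions 6–7 → each gets rank 6.
Jon has value 11.49 s → rank 6.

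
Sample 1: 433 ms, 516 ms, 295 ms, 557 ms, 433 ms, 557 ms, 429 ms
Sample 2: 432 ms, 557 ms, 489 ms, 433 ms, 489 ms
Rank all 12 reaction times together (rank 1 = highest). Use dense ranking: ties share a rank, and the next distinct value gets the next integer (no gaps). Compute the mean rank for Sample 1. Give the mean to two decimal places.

Sorted (descending): 557, 557, 557, 516, 489, 489, 433, 433, 433, 432, 429, 295
The 3 values of 557 share dense rank 1.
The 2 values of 489 share dense rank 3.
The 3 values of 433 share dense rank 4.
Remaining distinct values take the next consecutive integers.
Sample 1 values → pooled ranks: 433→4, 516→2, 295→7, 557→1, 433→4, 557→1, 429→6
Mean rank = (4 + 2 + 7 + 1 + 4 + 1 + 6) / 7 = 3.57

3.57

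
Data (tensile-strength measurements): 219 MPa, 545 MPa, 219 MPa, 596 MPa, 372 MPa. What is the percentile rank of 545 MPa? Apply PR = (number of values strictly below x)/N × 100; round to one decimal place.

60.0

N = 5.
Strictly below 545: 3. Equal to 545: 1.
PR = 3/5 × 100 = 60.0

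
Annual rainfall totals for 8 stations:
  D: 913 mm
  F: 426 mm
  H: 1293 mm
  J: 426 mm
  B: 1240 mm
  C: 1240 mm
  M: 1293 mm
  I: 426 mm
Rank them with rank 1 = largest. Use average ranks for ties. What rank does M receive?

1.5

Sorted (descending): 1293, 1293, 1240, 1240, 913, 426, 426, 426
The 2 values of 1293 occupy positions 1–2 → average rank (1+2)/2 = 1.5.
The 2 values of 1240 occupy positions 3–4 → average rank (3+4)/2 = 3.5.
The 3 values of 426 occupy positions 6–8 → average rank 7.
M has value 1293 mm → rank 1.5.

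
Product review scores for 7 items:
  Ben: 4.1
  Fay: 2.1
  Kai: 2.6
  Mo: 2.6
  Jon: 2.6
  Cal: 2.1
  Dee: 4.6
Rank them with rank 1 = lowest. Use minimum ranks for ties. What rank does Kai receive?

3

Sorted (ascending): 2.1, 2.1, 2.6, 2.6, 2.6, 4.1, 4.6
The 2 values of 2.1 occupy positions 1–2 → each gets rank 1.
The 3 values of 2.6 occupy positions 3–5 → each gets rank 3.
Kai has value 2.6 → rank 3.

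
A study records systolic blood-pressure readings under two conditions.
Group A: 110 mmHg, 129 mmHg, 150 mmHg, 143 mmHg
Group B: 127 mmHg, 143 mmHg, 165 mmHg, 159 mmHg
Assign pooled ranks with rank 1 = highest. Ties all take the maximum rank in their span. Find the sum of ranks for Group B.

15

Sorted (descending): 165, 159, 150, 143, 143, 129, 127, 110
The 2 values of 143 occupy positions 4–5 → each gets rank 5.
Group B values → pooled ranks: 127→7, 143→5, 165→1, 159→2
Rank sum = 7 + 5 + 1 + 2 = 15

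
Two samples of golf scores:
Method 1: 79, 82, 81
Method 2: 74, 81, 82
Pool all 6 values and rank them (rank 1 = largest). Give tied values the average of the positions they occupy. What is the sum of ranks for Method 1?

10

Sorted (descending): 82, 82, 81, 81, 79, 74
The 2 values of 82 occupy positions 1–2 → average rank (1+2)/2 = 1.5.
The 2 values of 81 occupy positions 3–4 → average rank (3+4)/2 = 3.5.
Method 1 values → pooled ranks: 79→5, 82→1.5, 81→3.5
Rank sum = 5 + 1.5 + 3.5 = 10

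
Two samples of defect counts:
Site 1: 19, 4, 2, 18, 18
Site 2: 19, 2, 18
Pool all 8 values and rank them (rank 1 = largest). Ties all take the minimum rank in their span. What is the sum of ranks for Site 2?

Sorted (descending): 19, 19, 18, 18, 18, 4, 2, 2
The 2 values of 19 occupy positions 1–2 → each gets rank 1.
The 3 values of 18 occupy positions 3–5 → each gets rank 3.
The 2 values of 2 occupy positions 7–8 → each gets rank 7.
Site 2 values → pooled ranks: 19→1, 2→7, 18→3
Rank sum = 1 + 7 + 3 = 11

11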